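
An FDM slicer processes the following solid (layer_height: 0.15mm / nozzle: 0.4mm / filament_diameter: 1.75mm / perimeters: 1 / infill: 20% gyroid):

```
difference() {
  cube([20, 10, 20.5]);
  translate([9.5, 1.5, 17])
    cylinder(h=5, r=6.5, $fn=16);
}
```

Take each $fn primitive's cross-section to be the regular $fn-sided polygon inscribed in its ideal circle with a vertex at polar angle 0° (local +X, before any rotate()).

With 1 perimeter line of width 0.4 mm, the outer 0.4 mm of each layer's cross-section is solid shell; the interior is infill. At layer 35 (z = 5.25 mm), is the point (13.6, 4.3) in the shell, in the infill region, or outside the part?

infill

At z = 5.25 mm: the cube (footprint 20×10) is included at this height; the cylinder at (9.5, 1.5) does not reach this height (z outside [17, 22]); After the difference (first − rest): none of the subtracted shapes is present at this height, so the 20×10 cube is unchanged — 1 connected region. Overall, the cross-section is a single solid region. The nearest boundary edge runs (0.00, 0.00)→(20.00, 0.00); distance from the point to it = 4.30 mm. The point is inside the cross-section and 4.30 mm from the nearest boundary — more than the 0.4 mm shell width (1 × 0.4), so it's in the infill interior.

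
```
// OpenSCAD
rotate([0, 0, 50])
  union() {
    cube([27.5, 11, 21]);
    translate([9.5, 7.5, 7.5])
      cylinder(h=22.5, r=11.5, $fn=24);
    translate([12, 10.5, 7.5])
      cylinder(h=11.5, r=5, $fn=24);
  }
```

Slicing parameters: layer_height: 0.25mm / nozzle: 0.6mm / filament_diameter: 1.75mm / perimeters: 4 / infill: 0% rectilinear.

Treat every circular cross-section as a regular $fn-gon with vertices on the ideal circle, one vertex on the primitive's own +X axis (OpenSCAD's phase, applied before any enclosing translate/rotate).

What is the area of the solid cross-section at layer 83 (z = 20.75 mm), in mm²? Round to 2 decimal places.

At z = 20.75 mm: the 27.5×11 cube contributes its full rectangle (area 302.50 mm²); the r=11.5 cylinder at (9.5, 7.5) gives a regular 24-gon of circumradius 11.5 (constant along its height) (area = (24/2)·11.500²·sin(360°/24) = 410.75 mm²); the cylinder at (12, 10.5) does not reach this height (z outside [7.5, 19]); Taking the union: the regions partially overlap — summed areas 713.25 mm² minus the doubly-counted overlap 222.51 mm² gives 490.73 mm² — area = 490.73 mm²; (rotated 50° about Z; rotation is an isometry so areas/perimeters/island counts are preserved). Overall, the cross-section is a single solid region. Net area = 490.73 mm².

490.73 mm²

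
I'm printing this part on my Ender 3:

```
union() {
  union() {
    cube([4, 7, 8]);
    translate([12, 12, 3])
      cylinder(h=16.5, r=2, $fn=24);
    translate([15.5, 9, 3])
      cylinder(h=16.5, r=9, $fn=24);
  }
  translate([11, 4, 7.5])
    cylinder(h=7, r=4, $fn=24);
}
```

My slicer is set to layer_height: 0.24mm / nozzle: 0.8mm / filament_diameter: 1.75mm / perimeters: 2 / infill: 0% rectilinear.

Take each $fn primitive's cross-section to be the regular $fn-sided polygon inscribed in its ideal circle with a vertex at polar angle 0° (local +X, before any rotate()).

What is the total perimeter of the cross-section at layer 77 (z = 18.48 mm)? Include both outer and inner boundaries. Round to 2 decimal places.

At z = 18.48 mm: the cube is absent (z outside [0, 8]); the r=2 cylinder at (12, 12) gives a regular 24-gon of circumradius 2 (constant along its height) (perimeter = 2·24·2.000·sin(180°/24) = 12.53 mm); the r=9 cylinder at (15.5, 9) contributes a regular 24-gon of circumradius 9 (perimeter = 2·24·9.000·sin(180°/24) = 56.39 mm); Combining (union): the r=2 cylinder at (12, 12) lies entirely inside the r=9 cylinder at (15.5, 9), so the union is just the r=9 cylinder at (15.5, 9) — boundary = 56.39 mm; the cylinder at (11, 4) is not intersected at this z (z outside [7.5, 14.5]); Combining (union): only the result so far is present, so the union is just that shape — boundary = 56.39 mm. Overall, the cross-section is a single solid region. Total boundary length (outer) = 56.39 mm.

56.39 mm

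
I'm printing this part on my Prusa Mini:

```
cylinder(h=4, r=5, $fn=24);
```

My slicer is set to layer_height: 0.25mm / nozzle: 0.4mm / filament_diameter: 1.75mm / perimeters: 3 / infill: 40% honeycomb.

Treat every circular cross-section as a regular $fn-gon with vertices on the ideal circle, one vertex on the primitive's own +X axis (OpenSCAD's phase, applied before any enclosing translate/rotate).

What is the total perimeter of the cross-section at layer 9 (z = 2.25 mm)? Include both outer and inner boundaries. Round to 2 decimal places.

At z = 2.25 mm: the cylinder: section is a regular 24-gon, circumradius r=5 (perimeter = 2·24·5.000·sin(180°/24) = 31.33 mm). Overall, the cross-section is a single solid region. Total boundary length (outer) = 31.33 mm.

31.33 mm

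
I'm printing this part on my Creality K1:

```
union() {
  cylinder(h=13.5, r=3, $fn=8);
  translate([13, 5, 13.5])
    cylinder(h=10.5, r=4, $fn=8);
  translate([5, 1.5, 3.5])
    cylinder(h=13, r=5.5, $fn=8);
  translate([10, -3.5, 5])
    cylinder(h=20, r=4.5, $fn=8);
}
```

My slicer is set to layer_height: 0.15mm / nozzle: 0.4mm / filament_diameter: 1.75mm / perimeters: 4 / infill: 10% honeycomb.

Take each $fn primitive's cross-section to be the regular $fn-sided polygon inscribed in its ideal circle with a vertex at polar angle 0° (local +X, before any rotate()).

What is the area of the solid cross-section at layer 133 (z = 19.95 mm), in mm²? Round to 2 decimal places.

102.53 mm²

At z = 19.95 mm: the cylinder is not intersected at this z (z outside [0, 13.5]); the cylinder at (13, 5): section is a regular 8-gon, circumradius r=4 (area = (8/2)·4.000²·sin(360°/8) = 45.25 mm²); the cylinder at (5, 1.5) is not intersected at this z (z outside [3.5, 16.5]); the r=4.5 cylinder at (10, -3.5) gives a regular 8-gon of circumradius 4.5 (constant along its height) (area = (8/2)·4.500²·sin(360°/8) = 57.28 mm²); Combining (union): the 2 present regions are separate (no shared area or edge), so areas and boundary lengths simply add and each stays a separate island — area = 102.53 mm². Overall, the cross-section has 2 separate islands. Net area = 102.53 mm².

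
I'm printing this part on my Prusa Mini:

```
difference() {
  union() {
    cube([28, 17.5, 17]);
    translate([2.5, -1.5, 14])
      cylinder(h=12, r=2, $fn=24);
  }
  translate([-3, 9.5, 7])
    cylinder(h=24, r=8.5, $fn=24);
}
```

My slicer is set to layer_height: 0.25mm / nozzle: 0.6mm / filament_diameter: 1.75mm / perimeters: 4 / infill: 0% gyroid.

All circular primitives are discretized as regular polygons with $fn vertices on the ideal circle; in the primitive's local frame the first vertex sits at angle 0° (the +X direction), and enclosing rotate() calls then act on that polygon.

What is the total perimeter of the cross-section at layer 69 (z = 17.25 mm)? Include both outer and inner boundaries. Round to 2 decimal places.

At z = 17.25 mm: the cube is absent (z outside [0, 17]); the cylinder at (2.5, -1.5): section is a regular 24-gon, circumradius r=2 (perimeter = 2·24·2.000·sin(180°/24) = 12.53 mm); Merging all regions: only the r=2 cylinder at (2.5, -1.5) is present, so the union is just that shape — boundary = 12.53 mm; the cylinder at (-3, 9.5): section is a regular 24-gon, circumradius r=8.5 (perimeter = 2·24·8.500·sin(180°/24) = 53.25 mm); After the difference (first − rest): starting from that combined region, the r=8.5 cylinder at (-3, 9.5) misses the remaining region (no effect) — boundary = 12.53 mm. Overall, the cross-section is a single solid region. Total boundary length (outer) = 12.53 mm.

12.53 mm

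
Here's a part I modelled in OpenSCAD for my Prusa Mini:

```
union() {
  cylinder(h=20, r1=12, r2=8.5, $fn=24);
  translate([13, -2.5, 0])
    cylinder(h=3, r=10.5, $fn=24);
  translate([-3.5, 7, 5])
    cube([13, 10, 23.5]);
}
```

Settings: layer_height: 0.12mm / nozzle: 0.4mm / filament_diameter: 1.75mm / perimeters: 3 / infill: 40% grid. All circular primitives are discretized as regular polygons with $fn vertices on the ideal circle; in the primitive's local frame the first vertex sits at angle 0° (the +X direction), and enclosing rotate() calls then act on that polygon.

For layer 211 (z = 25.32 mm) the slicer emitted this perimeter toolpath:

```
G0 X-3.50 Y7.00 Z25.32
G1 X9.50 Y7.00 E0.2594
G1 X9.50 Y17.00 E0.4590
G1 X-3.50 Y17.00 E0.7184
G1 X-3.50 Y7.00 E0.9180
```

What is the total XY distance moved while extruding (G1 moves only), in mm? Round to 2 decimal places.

Sum the Euclidean lengths of each G1 segment: total = 46.00 mm.

46.00 mm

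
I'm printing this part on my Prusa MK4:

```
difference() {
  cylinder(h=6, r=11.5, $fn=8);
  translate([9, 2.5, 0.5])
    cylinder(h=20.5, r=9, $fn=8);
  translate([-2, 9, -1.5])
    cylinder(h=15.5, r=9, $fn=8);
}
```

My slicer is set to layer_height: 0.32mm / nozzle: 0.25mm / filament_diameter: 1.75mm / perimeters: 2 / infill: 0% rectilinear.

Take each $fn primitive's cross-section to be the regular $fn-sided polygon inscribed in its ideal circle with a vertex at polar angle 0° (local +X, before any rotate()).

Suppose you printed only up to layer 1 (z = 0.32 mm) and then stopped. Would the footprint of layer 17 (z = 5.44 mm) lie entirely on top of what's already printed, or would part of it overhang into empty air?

Compare the two slices. At z = 0.32: the r=11.5 cylinder contributes a regular 8-gon of circumradius 11.5 (area = (8/2)·11.500²·sin(360°/8) = 374.06 mm²); the cylinder at (9, 2.5) is absent (z outside [0.5, 21]); the cylinder at (-2, 9): section is a regular 8-gon, circumradius r=9 (area = (8/2)·9.000²·sin(360°/8) = 229.10 mm²); Subtracting the remaining from the first: starting from the r=11.5 cylinder (374.06 mm²), the r=9 cylinder at (-2, 9) partially overlaps it — only the 122.43 mm² overlap (of its 229.10 mm²) is removed, clipping the outline — area = 251.63 mm². At z = 5.44: the r=11.5 cylinder contributes a regular 8-gon of circumradius 11.5 (area = (8/2)·11.500²·sin(360°/8) = 374.06 mm²); the r=9 cylinder at (9, 2.5) contributes a regular 8-gon of circumradius 9 (area = (8/2)·9.000²·sin(360°/8) = 229.10 mm²); the cylinder at (-2, 9): section is a regular 8-gon, circumradius r=9 (area = (8/2)·9.000²·sin(360°/8) = 229.10 mm²); Subtracting the remaining from the first: starting from the r=11.5 cylinder (374.06 mm²), the r=9 cylinder at (9, 2.5) partially overlaps it — only the 120.46 mm² overlap (of its 229.10 mm²) is removed, clipping the outline; the r=9 cylinder at (-2, 9) partially overlaps it — only the 90.78 mm² overlap (of its 229.10 mm²) is removed, clipping the outline — area = 162.82 mm². Checking containment: the cross-section at z = 5.44 is a subset of the cross-section at z = 0.32.

entirely on top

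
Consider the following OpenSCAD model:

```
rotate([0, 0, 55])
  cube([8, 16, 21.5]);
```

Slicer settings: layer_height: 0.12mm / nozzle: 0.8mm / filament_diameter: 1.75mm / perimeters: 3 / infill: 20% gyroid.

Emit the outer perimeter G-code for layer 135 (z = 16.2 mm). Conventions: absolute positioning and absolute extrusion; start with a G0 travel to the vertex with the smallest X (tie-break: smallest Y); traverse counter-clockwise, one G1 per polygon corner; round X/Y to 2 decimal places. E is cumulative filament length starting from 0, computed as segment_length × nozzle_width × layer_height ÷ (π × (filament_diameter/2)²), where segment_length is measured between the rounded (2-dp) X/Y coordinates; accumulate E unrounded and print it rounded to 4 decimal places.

At z = 16.2 mm: the cube is present — its section is the full 8×16 rectangle; (whole slice rotated 55° about Z — lengths, areas and connectivity unchanged). The outline is a single polygon with 4 vertices. Extrusion per mm of travel: 0.8 × 0.12 / (π × 0.875²) = 0.039912. Accumulating E over each segment gives final E = 1.9160.

G0 X-13.11 Y9.18 Z16.20
G1 X0.00 Y0.00 E0.6388
G1 X4.59 Y6.55 E0.9580
G1 X-8.52 Y15.73 E1.5968
G1 X-13.11 Y9.18 E1.9160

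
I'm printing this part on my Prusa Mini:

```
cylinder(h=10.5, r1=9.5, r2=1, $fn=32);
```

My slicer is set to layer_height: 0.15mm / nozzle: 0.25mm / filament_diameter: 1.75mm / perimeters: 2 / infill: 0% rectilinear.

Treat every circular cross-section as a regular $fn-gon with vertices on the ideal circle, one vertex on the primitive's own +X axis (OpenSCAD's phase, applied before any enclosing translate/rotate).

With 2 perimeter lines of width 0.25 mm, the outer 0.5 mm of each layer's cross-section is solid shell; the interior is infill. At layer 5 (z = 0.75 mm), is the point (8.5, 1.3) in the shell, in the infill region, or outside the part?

shell

At z = 0.75 mm: the cone (r1=9.5→r2=1) has section circumradius 8.893 here — a regular 32-gon. Overall, the cross-section is a single solid region. The nearest boundary edge runs (8.89, 0.00)→(8.72, 1.73); distance from the point to it = 0.26 mm. The point is inside the cross-section, 0.26 mm from the nearest boundary — within the 0.5 mm shell band (2 × 0.25).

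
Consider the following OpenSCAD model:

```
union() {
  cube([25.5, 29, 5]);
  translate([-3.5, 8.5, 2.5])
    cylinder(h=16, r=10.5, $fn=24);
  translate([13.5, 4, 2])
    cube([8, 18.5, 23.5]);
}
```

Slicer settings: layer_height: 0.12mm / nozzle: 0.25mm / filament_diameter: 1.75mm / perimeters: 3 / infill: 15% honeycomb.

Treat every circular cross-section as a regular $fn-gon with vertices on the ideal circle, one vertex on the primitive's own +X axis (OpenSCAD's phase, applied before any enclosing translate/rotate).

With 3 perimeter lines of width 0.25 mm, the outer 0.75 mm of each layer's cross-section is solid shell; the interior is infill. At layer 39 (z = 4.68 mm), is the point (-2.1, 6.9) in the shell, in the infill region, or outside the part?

At z = 4.68 mm: the 25.5×29 cube contributes its full rectangle; the r=10.5 cylinder at (-3.5, 8.5) contributes a regular 24-gon of circumradius 10.5; the 8×18.5 cube at (13.5, 4) contributes its full rectangle; Taking the union: the regions partially overlap (shared area 245.59 mm²), so overlapping operands fuse into one piece — 1 connected region. Overall, the cross-section is a single solid region. The nearest boundary edge runs (25.50, 0.00)→(2.52, 0.00); distance from the point to it = 8.31 mm. The point is inside the cross-section and 8.31 mm from the nearest boundary — more than the 0.75 mm shell width (3 × 0.25), so it's in the infill interior.

infill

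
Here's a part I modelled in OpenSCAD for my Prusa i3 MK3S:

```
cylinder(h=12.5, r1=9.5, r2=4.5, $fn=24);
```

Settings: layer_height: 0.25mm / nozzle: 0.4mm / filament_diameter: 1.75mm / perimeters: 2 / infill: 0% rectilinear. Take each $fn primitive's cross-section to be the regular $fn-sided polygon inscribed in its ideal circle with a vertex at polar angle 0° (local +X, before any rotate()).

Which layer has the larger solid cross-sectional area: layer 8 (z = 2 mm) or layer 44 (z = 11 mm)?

Layer 8 (z = 2): the cone (r1=9.5→r2=4.5) has section circumradius 8.700 here — a regular 24-gon (area = (24/2)·8.700²·sin(360°/24) = 235.08 mm²). So its area = 235.08 mm². Layer 44 (z = 11): the cone (r1=9.5→r2=4.5) has section circumradius 5.100 here — a regular 24-gon (area = (24/2)·5.100²·sin(360°/24) = 80.78 mm²). So its area = 80.78 mm². Layer 8 is larger (235.08 vs 80.78 mm²).

layer 8 (z = 2 mm)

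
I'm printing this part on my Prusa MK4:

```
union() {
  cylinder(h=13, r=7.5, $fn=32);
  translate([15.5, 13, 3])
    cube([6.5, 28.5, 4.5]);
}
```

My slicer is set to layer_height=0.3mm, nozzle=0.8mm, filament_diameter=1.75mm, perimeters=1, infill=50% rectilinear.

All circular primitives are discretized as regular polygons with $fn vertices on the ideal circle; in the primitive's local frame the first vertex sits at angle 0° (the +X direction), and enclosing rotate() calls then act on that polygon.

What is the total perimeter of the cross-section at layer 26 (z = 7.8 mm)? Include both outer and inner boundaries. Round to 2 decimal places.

At z = 7.8 mm: the r=7.5 cylinder contributes a regular 32-gon of circumradius 7.5 (perimeter = 2·32·7.500·sin(180°/32) = 47.05 mm); the cube at (15.5, 13) is absent (z outside [3, 7.5]); Merging all regions: only the r=7.5 cylinder is present, so the union is just that shape — boundary = 47.05 mm. Overall, the cross-section is a single solid region. Total boundary length (outer) = 47.05 mm.

47.05 mm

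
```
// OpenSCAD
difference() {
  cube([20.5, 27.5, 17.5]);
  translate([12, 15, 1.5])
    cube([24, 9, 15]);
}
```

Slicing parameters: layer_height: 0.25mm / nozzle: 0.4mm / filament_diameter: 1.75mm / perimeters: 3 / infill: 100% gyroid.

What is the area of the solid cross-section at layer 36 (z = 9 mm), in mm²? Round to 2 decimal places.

487.25 mm²

At z = 9 mm: the cube (footprint 20.5×27.5) is included at this height (area 563.75 mm²); the cube at (12, 15) is present — its section is the full 24×9 rectangle (area 216.00 mm²); After the difference (first − rest): starting from the 20.5×27.5 cube (563.75 mm²), the 24×9 cube at (12, 15) partially overlaps it — only the 76.50 mm² overlap (of its 216.00 mm²) is removed, clipping the outline — area = 487.25 mm². Overall, the cross-section is a single solid region. Net area = 487.25 mm².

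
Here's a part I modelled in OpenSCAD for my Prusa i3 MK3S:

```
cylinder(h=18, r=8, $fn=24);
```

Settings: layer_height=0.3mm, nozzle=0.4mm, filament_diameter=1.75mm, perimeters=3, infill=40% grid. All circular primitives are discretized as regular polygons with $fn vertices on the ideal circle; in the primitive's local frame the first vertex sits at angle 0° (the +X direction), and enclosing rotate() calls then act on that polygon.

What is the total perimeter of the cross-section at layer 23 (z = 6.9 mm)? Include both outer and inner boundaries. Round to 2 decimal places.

At z = 6.9 mm: the r=8 cylinder contributes a regular 24-gon of circumradius 8 (perimeter = 2·24·8.000·sin(180°/24) = 50.12 mm). Overall, the cross-section is a single solid region. Total boundary length (outer) = 50.12 mm.

50.12 mm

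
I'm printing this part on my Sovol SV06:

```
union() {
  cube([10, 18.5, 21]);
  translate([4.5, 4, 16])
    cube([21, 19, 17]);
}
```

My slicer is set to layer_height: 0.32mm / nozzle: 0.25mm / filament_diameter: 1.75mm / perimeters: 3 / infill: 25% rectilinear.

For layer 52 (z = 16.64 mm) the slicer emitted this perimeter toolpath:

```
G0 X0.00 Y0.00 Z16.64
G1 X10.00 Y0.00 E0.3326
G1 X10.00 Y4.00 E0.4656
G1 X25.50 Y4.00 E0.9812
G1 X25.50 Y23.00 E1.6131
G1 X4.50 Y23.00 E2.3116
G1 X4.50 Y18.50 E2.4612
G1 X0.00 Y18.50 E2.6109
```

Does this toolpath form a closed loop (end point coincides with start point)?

no

Start point (G0): (0.00, 0.00). End point (last G1): the path does not return to the start — open.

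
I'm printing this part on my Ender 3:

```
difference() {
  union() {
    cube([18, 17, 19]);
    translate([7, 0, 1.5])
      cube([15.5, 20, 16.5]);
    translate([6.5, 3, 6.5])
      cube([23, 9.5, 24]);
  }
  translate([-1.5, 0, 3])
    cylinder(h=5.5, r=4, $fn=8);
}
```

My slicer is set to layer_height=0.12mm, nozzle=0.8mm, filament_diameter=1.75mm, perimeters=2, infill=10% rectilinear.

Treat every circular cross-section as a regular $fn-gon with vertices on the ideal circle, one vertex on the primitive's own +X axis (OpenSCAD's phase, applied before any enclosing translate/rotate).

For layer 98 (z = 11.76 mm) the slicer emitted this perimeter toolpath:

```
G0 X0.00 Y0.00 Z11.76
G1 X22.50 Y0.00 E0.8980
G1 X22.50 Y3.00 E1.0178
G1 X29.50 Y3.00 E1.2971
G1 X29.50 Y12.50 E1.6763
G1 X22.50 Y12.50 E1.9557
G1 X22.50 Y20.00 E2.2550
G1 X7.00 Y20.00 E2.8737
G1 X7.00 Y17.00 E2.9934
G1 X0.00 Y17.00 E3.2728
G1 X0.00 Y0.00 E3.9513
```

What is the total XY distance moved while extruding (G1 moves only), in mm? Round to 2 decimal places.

Sum the Euclidean lengths of each G1 segment: total = 99.00 mm.

99.00 mm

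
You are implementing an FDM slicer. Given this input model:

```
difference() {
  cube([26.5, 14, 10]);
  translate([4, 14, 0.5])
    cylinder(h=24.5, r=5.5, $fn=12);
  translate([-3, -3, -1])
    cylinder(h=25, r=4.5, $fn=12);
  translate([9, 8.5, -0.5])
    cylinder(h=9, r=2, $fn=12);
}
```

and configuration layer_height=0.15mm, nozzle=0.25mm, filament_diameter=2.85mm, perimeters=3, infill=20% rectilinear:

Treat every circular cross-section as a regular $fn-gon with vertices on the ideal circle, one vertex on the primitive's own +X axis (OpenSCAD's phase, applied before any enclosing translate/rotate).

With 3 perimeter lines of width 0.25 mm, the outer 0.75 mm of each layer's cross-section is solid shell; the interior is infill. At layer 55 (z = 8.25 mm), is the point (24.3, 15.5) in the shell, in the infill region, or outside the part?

outside

At z = 8.25 mm: the cube is present — its section is the full 26.5×14 rectangle; the cylinder at (4, 14): section is a regular 12-gon, circumradius r=5.5; the r=4.5 cylinder at (-3, -3) contributes a regular 12-gon of circumradius 4.5; the r=2 cylinder at (9, 8.5) contributes a regular 12-gon of circumradius 2; After the difference (first − rest): starting from the 26.5×14 cube, the r=5.5 cylinder at (4, 14) partially overlaps it — only the 41.97 mm² overlap (of its 90.75 mm²) is removed, clipping the outline; the r=4.5 cylinder at (-3, -3) partially overlaps it — only the 0.01 mm² overlap (of its 60.75 mm²) is removed, clipping the outline; the r=2 cylinder at (9, 8.5) lies wholly inside it (removes its full 12.00 mm² and its 12.42 mm outline becomes a hole wall) — 1 connected region with 1 hole. Overall, the cross-section is one region with 1 hole. The nearest boundary edge runs (9.50, 14.00)→(26.50, 14.00); distance from the point to it = 1.50 mm. The point is not inside any of the regions above, so it lies outside the cross-section (1.50 mm from the nearest boundary).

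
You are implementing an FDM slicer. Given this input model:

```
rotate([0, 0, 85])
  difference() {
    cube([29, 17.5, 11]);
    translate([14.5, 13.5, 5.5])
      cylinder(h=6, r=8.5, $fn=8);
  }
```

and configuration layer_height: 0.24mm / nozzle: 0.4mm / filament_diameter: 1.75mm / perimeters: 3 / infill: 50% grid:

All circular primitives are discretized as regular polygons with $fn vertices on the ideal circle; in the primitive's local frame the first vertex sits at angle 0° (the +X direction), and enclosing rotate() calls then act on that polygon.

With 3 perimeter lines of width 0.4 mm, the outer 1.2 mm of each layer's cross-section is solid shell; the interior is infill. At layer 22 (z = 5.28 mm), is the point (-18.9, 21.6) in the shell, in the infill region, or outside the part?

outside

At z = 5.28 mm: the cube (footprint 29×17.5) is included at this height; the cylinder at (14.5, 13.5) does not reach this height (z outside [5.5, 11.5]); After the difference (first − rest): none of the subtracted shapes is present at this height, so the 29×17.5 cube is unchanged — 1 connected region; (whole slice rotated 85° about Z — lengths, areas and connectivity unchanged). Overall, the cross-section is a single solid region. Undo the 85° rotation: the query point maps to (19.871, 20.711) in the un-rotated model frame. The nearest boundary edge runs (29.00, 17.50)→(0.00, 17.50); distance from the point to it = 3.21 mm. The point is not inside any of the regions above, so it lies outside the cross-section (3.21 mm from the nearest boundary).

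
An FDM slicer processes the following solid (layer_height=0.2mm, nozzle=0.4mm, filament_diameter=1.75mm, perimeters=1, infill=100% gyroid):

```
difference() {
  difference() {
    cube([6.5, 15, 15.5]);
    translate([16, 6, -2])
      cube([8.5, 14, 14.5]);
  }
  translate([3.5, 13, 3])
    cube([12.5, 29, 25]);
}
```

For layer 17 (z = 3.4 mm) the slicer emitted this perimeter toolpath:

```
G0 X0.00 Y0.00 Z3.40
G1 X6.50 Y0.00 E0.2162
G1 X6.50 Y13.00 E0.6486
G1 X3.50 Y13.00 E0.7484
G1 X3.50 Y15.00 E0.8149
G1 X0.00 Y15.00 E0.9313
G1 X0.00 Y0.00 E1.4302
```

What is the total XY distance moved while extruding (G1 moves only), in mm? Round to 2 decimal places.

Sum the Euclidean lengths of each G1 segment: total = 43.00 mm.

43.00 mm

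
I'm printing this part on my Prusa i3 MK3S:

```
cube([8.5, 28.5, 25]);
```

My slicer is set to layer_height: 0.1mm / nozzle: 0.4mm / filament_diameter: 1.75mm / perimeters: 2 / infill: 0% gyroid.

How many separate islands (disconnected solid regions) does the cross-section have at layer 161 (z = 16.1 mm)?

1

At z = 16.1 mm: the cube (footprint 8.5×28.5) is included at this height. Overall, the cross-section is a single solid region. Island count = 1.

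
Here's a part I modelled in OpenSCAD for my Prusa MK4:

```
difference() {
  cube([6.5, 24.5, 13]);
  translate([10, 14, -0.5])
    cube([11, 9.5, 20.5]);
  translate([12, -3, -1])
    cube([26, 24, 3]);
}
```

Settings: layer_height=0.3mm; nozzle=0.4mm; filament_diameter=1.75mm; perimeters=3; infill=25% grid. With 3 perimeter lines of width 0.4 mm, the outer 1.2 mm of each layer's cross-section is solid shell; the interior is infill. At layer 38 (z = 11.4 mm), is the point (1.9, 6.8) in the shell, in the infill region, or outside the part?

infill

At z = 11.4 mm: the 6.5×24.5 cube contributes its full rectangle; the cube at (10, 14) (footprint 11×9.5) is included at this height; the cube at (12, -3) is absent (z outside [-1, 2]); Subtracting the remaining from the first: starting from the 6.5×24.5 cube, the 11×9.5 cube at (10, 14) misses the remaining region (no effect) — 1 connected region. Overall, the cross-section is a single solid region. The nearest boundary edge runs (0.00, 0.00)→(0.00, 24.50); distance from the point to it = 1.90 mm. The point is inside the cross-section and 1.90 mm from the nearest boundary — more than the 1.2 mm shell width (3 × 0.4), so it's in the infill interior.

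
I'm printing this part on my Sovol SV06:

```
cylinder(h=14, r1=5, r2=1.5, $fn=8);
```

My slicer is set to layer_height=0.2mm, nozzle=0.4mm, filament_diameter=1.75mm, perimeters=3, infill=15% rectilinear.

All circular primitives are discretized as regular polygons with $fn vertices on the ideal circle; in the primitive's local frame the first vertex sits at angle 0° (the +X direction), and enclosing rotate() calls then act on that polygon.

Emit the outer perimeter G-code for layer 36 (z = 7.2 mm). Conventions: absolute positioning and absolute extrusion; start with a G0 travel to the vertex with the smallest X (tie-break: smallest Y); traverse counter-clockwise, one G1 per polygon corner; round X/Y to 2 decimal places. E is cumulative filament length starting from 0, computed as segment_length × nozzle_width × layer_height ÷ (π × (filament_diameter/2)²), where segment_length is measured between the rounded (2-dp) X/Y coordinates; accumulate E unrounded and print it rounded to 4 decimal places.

G0 X-3.20 Y0.00 Z7.20
G1 X-2.26 Y-2.26 E0.0814
G1 X0.00 Y-3.20 E0.1628
G1 X2.26 Y-2.26 E0.2442
G1 X3.20 Y0.00 E0.3256
G1 X2.26 Y2.26 E0.4071
G1 X0.00 Y3.20 E0.4885
G1 X-2.26 Y2.26 E0.5699
G1 X-3.20 Y0.00 E0.6513

At z = 7.2 mm: the cone contributes a regular 8-gon of circumradius 3.200 (interpolated between r1=5 and r2=1.5 at t=0.514). The outline is a single polygon with 8 vertices. Extrusion per mm of travel: 0.4 × 0.2 / (π × 0.875²) = 0.033260. Accumulating E over each segment gives final E = 0.6513.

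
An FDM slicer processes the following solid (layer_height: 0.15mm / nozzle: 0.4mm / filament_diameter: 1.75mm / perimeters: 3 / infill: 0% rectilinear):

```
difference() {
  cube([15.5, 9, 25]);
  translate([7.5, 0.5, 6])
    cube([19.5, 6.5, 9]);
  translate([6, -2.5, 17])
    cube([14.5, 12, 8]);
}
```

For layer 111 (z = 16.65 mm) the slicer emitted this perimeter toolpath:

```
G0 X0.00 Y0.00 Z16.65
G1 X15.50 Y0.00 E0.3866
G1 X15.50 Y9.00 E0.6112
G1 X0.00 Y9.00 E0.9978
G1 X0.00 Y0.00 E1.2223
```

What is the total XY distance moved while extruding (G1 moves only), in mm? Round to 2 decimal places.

Sum the Euclidean lengths of each G1 segment: total = 49.00 mm.

49.00 mm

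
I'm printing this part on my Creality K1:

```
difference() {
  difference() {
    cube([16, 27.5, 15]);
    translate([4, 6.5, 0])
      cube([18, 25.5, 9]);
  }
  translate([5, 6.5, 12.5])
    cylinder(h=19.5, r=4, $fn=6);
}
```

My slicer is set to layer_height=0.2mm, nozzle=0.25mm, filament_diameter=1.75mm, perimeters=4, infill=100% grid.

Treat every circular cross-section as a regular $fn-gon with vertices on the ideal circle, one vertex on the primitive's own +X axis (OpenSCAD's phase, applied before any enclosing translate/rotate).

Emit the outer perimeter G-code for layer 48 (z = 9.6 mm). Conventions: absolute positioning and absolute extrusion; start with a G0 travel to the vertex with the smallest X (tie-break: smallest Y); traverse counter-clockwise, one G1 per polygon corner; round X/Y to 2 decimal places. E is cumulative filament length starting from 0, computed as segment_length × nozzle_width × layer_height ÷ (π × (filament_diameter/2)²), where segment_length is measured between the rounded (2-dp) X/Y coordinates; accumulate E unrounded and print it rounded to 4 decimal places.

At z = 9.6 mm: the cube is present — its section is the full 16×27.5 rectangle; the cube at (4, 6.5) does not reach this height (z outside [0, 9]); Taking the first minus the rest: none of the subtracted shapes is present at this height, so the 16×27.5 cube is unchanged — 1 connected region; the cylinder at (5, 6.5) is not intersected at this z (z outside [12.5, 32]); Subtracting the remaining from the first: none of the subtracted shapes is present at this height, so that combined region is unchanged — 1 connected region. The outline is a single polygon with 4 vertices. Extrusion per mm of travel: 0.25 × 0.2 / (π × 0.875²) = 0.020788. Accumulating E over each segment gives final E = 1.8085.

G0 X0.00 Y0.00 Z9.60
G1 X16.00 Y0.00 E0.3326
G1 X16.00 Y27.50 E0.9043
G1 X0.00 Y27.50 E1.2369
G1 X0.00 Y0.00 E1.8085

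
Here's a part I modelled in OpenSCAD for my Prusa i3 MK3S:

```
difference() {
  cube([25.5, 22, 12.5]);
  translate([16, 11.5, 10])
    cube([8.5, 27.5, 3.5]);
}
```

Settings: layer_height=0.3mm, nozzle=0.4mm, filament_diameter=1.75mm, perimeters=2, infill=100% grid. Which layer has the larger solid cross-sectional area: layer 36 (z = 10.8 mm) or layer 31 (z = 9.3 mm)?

Layer 36 (z = 10.8): the cube is present — its section is the full 25.5×22 rectangle (area 561.00 mm²); the cube at (16, 11.5) is present — its section is the full 8.5×27.5 rectangle (area 233.75 mm²); Taking the first minus the rest: starting from the 25.5×22 cube (561.00 mm²), the 8.5×27.5 cube at (16, 11.5) partially overlaps it — only the 89.25 mm² overlap (of its 233.75 mm²) is removed, clipping the outline — area = 471.75 mm². So its area = 471.75 mm². Layer 31 (z = 9.3): the cube (footprint 25.5×22) is included at this height (area 561.00 mm²); the cube at (16, 11.5) is absent (z outside [10, 13.5]); Subtracting the remaining from the first: none of the subtracted shapes is present at this height, so the 25.5×22 cube is unchanged — area = 561.00 mm². So its area = 561.00 mm². Layer 31 is larger (561.00 vs 471.75 mm²).

layer 31 (z = 9.3 mm)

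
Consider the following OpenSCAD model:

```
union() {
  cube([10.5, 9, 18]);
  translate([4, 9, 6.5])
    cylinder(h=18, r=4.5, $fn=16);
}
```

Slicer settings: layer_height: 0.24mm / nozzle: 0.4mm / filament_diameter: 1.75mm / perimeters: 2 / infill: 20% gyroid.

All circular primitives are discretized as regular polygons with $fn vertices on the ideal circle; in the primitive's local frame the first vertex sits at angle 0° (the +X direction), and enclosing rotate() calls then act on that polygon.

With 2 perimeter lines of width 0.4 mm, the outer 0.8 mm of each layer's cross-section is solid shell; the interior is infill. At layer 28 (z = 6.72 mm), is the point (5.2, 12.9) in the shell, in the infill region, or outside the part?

At z = 6.72 mm: the cube is present — its section is the full 10.5×9 rectangle; the cylinder at (4, 9): section is a regular 16-gon, circumradius r=4.5; Merging all regions: the regions partially overlap (shared area 30.41 mm²), so overlapping operands fuse into one piece — 1 connected region. Overall, the cross-section is a single solid region. The nearest boundary edge runs (4.00, 13.50)→(5.72, 13.16); distance from the point to it = 0.35 mm. The point is inside the cross-section, 0.35 mm from the nearest boundary — within the 0.8 mm shell band (2 × 0.4).

shell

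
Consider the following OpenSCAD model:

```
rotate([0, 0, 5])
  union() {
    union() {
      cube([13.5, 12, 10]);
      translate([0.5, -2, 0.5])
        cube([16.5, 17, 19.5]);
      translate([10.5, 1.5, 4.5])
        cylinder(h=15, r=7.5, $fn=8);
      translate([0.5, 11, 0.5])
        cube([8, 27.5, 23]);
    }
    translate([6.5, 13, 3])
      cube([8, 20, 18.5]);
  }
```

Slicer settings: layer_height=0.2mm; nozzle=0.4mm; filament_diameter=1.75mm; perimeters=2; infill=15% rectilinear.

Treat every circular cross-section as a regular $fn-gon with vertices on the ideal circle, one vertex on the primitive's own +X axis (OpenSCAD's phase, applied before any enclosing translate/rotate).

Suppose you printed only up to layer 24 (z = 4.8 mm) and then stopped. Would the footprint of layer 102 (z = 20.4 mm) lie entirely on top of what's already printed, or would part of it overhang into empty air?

entirely on top

Compare the two slices. At z = 4.8: the cube (footprint 13.5×12) is included at this height (area 162.00 mm²); the 16.5×17 cube at (0.5, -2) contributes its full rectangle (area 280.50 mm²); the r=7.5 cylinder at (10.5, 1.5) contributes a regular 8-gon of circumradius 7.5 (area = (8/2)·7.500²·sin(360°/8) = 159.10 mm²); the cube at (0.5, 11) (footprint 8×27.5) is included at this height (area 220.00 mm²); Taking the union: the regions partially overlap — summed areas 821.60 mm² minus the doubly-counted overlap 312.56 mm² gives 509.04 mm² — area = 509.04 mm²; the 8×20 cube at (6.5, 13) contributes its full rectangle (area 160.00 mm²); Taking the union: the regions partially overlap — summed areas 669.04 mm² minus the doubly-counted overlap 52.00 mm² gives 617.04 mm² — area = 617.04 mm²; (whole slice rotated 5° about Z — lengths, areas and connectivity unchanged). At z = 20.4: the cube is absent (z outside [0, 10]); the cube at (0.5, -2) is not intersected at this z (z outside [0.5, 20]); the cylinder at (10.5, 1.5) is absent (z outside [4.5, 19.5]); the cube at (0.5, 11) (footprint 8×27.5) is included at this height (area 220.00 mm²); Merging all regions: only the 8×27.5 cube at (0.5, 11) is present, so the union is just that shape — area = 220.00 mm²; the cube at (6.5, 13) (footprint 8×20) is included at this height (area 160.00 mm²); Taking the union: the regions partially overlap — summed areas 380.00 mm² minus the doubly-counted overlap 40.00 mm² gives 340.00 mm² — area = 340.00 mm²; (whole slice rotated 5° about Z — lengths, areas and connectivity unchanged). Checking containment: the cross-section at z = 20.4 is a subset of the cross-section at z = 4.8.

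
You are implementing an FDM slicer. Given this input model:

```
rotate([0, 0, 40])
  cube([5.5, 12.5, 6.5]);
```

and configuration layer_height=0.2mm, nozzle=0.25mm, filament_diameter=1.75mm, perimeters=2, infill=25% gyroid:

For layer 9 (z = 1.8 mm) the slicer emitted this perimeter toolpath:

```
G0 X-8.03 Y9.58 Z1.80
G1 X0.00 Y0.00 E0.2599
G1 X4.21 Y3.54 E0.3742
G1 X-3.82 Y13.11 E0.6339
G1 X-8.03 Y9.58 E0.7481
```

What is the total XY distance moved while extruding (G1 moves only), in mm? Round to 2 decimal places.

Sum the Euclidean lengths of each G1 segment: total = 35.99 mm.

35.99 mm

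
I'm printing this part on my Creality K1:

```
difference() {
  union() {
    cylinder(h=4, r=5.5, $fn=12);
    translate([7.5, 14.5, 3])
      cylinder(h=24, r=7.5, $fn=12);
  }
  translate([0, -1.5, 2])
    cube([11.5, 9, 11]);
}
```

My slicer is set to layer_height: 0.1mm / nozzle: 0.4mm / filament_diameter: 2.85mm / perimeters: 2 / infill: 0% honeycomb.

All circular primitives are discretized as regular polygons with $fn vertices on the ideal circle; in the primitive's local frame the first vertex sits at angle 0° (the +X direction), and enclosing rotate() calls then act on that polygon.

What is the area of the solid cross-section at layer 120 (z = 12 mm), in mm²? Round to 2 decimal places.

At z = 12 mm: the cylinder is absent (z outside [0, 4]); the r=7.5 cylinder at (7.5, 14.5) gives a regular 12-gon of circumradius 7.5 (constant along its height) (area = (12/2)·7.500²·sin(360°/12) = 168.75 mm²); Merging all regions: only the r=7.5 cylinder at (7.5, 14.5) is present, so the union is just that shape — area = 168.75 mm²; the cube at (0, -1.5) (footprint 11.5×9) is included at this height (area 103.50 mm²); Subtracting the remaining from the first: starting from that combined region (168.75 mm²), the 11.5×9 cube at (0, -1.5) partially overlaps it — only the 0.93 mm² overlap (of its 103.50 mm²) is removed, clipping the outline — area = 167.82 mm². Overall, the cross-section is a single solid region. Net area = 167.82 mm².

167.82 mm²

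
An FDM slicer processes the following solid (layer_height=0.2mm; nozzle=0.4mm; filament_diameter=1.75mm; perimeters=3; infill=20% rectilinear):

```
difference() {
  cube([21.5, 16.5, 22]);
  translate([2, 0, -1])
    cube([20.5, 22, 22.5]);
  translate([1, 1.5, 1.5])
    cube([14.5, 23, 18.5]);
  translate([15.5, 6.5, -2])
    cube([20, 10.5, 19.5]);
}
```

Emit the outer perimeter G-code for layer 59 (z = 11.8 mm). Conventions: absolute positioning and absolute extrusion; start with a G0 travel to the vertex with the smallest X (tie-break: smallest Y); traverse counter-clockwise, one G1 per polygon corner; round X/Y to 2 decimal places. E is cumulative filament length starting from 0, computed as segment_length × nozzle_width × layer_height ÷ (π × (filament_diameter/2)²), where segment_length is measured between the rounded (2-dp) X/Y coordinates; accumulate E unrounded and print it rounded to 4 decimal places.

At z = 11.8 mm: the cube is present — its section is the full 21.5×16.5 rectangle; the cube at (2, 0) is present — its section is the full 20.5×22 rectangle; the cube at (1, 1.5) (footprint 14.5×23) is included at this height; the cube at (15.5, 6.5) (footprint 20×10.5) is included at this height; Subtracting the remaining from the first: starting from the 21.5×16.5 cube, the 20.5×22 cube at (2, 0) partially overlaps it — only the 321.75 mm² overlap (of its 451.00 mm²) is removed, clipping the outline; the 14.5×23 cube at (1, 1.5) partially overlaps it — only the 15.00 mm² overlap (of its 333.50 mm²) is removed, clipping the outline; the 20×10.5 cube at (15.5, 6.5) misses the remaining region (no effect) — 1 connected region. The outline is a single polygon with 6 vertices. Extrusion per mm of travel: 0.4 × 0.2 / (π × 0.875²) = 0.033260. Accumulating E over each segment gives final E = 1.2306.

G0 X0.00 Y0.00 Z11.80
G1 X2.00 Y0.00 E0.0665
G1 X2.00 Y1.50 E0.1164
G1 X1.00 Y1.50 E0.1497
G1 X1.00 Y16.50 E0.6486
G1 X0.00 Y16.50 E0.6818
G1 X0.00 Y0.00 E1.2306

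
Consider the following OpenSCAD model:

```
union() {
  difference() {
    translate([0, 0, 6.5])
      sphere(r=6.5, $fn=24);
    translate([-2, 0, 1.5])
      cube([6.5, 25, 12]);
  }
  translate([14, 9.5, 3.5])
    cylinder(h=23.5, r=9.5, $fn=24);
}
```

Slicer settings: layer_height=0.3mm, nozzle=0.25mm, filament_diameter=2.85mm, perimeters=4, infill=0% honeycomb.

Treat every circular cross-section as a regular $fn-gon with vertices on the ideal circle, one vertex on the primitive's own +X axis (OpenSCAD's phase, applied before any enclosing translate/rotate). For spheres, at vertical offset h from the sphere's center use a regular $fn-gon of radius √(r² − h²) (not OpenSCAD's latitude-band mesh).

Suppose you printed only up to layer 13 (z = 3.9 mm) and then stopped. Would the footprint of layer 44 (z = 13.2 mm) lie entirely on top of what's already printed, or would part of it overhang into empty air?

entirely on top

Compare the two slices. At z = 3.9: the sphere: section is a regular 24-gon, circumradius = √(r²−h²) = √(6.5²−2.6²) = 5.957 (area = (24/2)·5.957²·sin(360°/24) = 110.23 mm²); the cube at (-2, 0) (footprint 6.5×25) is included at this height (area 162.50 mm²); Subtracting the remaining from the first: starting from the r=6.5 sphere (110.23 mm²), the 6.5×25 cube at (-2, 0) partially overlaps it — only the 35.43 mm² overlap (of its 162.50 mm²) is removed, clipping the outline — area = 74.80 mm²; the cylinder at (14, 9.5): section is a regular 24-gon, circumradius r=9.5 (area = (24/2)·9.500²·sin(360°/24) = 280.30 mm²); Taking the union: the 2 present regions are separate (no shared area or edge), so areas and boundary lengths simply add and each stays a separate island — area = 355.10 mm². At z = 13.2: the sphere is absent (|z−center|=6.700 > r=6.5); the cube at (-2, 0) is present — its section is the full 6.5×25 rectangle (area 162.50 mm²); Subtracting the remaining from the first: the first operand is absent here, so nothing remains; the r=9.5 cylinder at (14, 9.5) contributes a regular 24-gon of circumradius 9.5 (area = (24/2)·9.500²·sin(360°/24) = 280.30 mm²); Taking the union: only the r=9.5 cylinder at (14, 9.5) is present, so the union is just that shape — area = 280.30 mm². Checking containment: the cross-section at z = 13.2 is a subset of the cross-section at z = 3.9.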